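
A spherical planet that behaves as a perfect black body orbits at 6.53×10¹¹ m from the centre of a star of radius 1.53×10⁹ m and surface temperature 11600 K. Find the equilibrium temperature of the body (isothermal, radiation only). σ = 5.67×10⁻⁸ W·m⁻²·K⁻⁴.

T ≈ 397 K

The star's surface emits σT_*⁴; at distance d the flux is S = σT_*⁴(R_*/d)².
S = 5.67×10⁻⁸·(11600)⁴·(1.53×10⁹/6.53×10¹¹)² = 5636 W/m².
For an isothermal sphere T⁴ = (1−a)S/(4σ) = 2.485×10¹⁰ K⁴.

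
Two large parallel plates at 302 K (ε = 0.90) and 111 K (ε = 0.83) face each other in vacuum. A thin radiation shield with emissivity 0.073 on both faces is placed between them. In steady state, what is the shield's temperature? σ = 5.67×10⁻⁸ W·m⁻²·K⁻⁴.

T_s ≈ 255 K

In steady state the net flux on the hot side equals that on the cold side.
σ(T₁⁴−T_s⁴)/D₁ = σ(T_s⁴−T₂⁴)/D₂, with D₁ = 1/ε₁+1/ε_s−1 = 13.81, D₂ = 1/ε_s+1/ε₂−1 = 13.90.
Solve for T_s⁴: T_s⁴ = (D₂·T₁⁴ + D₁·T₂⁴)/(D₁+D₂) = 4.249×10⁹ K⁴.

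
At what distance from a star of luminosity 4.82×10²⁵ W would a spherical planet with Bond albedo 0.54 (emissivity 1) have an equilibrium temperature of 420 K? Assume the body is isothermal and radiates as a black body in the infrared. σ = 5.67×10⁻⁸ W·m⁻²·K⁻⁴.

d ≈ 1.58×10¹⁰ m

For an isothermal black-emitting sphere, (1−a)S·πr² = σ·4πr²·T⁴ ⇒ S = 4σT⁴/(1−a).
S = 4·5.67×10⁻⁸·(420)⁴/0.460 = 15340 W/m².
Flux falls as S = L/(4πd²), so d = √(L/(4πS)) = √(4.82×10²⁵/(4π·15340)).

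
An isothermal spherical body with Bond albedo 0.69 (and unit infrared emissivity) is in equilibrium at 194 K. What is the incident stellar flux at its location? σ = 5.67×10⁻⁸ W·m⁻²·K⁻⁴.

(1−a)S·πr² = σ·4πr²·T⁴ ⇒ S = 4σT⁴/(1−a).
S = 4·5.67×10⁻⁸·1.416×10⁹/0.310.

S ≈ 1040 W/m²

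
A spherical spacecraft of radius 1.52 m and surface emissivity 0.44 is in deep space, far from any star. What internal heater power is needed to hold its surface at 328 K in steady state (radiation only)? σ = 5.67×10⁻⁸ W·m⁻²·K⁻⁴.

P ≈ 8380 W

P = εσ·4πr²·T⁴.
4πr² = 29.03 m²; T⁴ = 1.157×10¹⁰ K⁴.
P = 0.44·5.67×10⁻⁸·29.03·1.157×10¹⁰.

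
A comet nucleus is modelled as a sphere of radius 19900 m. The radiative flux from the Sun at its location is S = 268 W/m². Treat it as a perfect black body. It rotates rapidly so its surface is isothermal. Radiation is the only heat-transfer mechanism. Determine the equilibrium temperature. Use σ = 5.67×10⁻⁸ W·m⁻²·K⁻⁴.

At equilibrium, absorbed power = emitted power.
Absorbing cross-section = πr² = 1.244×10⁹ m²; emitting surface = 4πr² = 4.976×10⁹ m² (ratio 4).
S·A_cross = εσ·A_surf·T⁴  ⇒  T⁴ = S/(4σ).
T⁴ = 1.00·268/(4·5.67×10⁻⁸) = 1.182×10⁹ K⁴.
T = (1.182×10⁹)^(1/4).

T ≈ 185 K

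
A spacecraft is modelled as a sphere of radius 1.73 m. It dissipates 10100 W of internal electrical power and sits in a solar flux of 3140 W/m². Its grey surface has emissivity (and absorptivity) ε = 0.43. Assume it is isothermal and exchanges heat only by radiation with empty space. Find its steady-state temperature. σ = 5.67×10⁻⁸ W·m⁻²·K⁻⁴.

At steady state, absorbed solar power + internal power = radiated power.
Absorbed: α·S·A_cross = 0.43·3140·9.402 = 12700 W (cross-section πr²).
Total input = 12700 + 10100 = 22800 W.
Radiated: εσ·A_surf·T⁴ with A_surf = 4πr² = 37.61 m².
T⁴ = 22800/(0.43·5.67×10⁻⁸·37.61) = 2.486×10¹⁰ K⁴.

T ≈ 397 K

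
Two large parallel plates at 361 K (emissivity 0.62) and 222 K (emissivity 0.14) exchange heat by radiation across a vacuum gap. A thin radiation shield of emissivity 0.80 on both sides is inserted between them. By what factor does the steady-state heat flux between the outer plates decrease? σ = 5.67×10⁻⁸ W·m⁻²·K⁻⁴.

factor ≈ 1.19

Without shield: q₀ = σΔ(T⁴)/(1/ε₁+1/ε₂−1) with denominator 7.756.
With shield the two gaps are in series; the resistances add: (1/ε₁+1/ε_s−1)+(1/ε_s+1/ε₂−1) = 1.863+7.393 = 9.256.
Heat-flux ratio q₀/q = 9.256/7.756.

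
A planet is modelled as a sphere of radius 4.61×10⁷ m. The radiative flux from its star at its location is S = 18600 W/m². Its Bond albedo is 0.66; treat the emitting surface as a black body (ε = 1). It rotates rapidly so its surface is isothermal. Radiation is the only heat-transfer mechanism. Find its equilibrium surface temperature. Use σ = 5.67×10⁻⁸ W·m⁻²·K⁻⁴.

At equilibrium, absorbed power = emitted power.
Absorbing cross-section = πr² = 6.677×10¹⁵ m²; emitting surface = 4πr² = 2.671×10¹⁶ m² (ratio 4).
(1−a)S·A_cross = εσ·A_surf·T⁴  ⇒  T⁴ = (1−a)S/(4σ).
T⁴ = 0.340·18600/(4·5.67×10⁻⁸) = 2.788×10¹⁰ K⁴.
T = (2.788×10¹⁰)^(1/4).

T ≈ 409 K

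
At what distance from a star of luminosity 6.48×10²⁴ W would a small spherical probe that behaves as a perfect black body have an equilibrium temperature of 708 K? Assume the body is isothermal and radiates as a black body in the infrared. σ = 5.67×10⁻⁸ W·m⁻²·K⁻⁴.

For an isothermal black-emitting sphere, (1−a)S·πr² = σ·4πr²·T⁴ ⇒ S = 4σT⁴/(1−a).
S = 4·5.67×10⁻⁸·(708)⁴/1.00 = 56990 W/m².
Flux falls as S = L/(4πd²), so d = √(L/(4πS)) = √(6.48×10²⁴/(4π·56990)).

d ≈ 3.01×10⁹ m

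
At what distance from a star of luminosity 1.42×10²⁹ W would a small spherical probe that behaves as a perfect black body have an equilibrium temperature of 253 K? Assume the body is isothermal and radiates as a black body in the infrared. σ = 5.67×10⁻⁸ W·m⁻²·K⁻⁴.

d ≈ 3.49×10¹² m

For an isothermal black-emitting sphere, (1−a)S·πr² = σ·4πr²·T⁴ ⇒ S = 4σT⁴/(1−a).
S = 4·5.67×10⁻⁸·(253)⁴/1.00 = 929.2 W/m².
Flux falls as S = L/(4πd²), so d = √(L/(4πS)) = √(1.42×10²⁹/(4π·929.2)).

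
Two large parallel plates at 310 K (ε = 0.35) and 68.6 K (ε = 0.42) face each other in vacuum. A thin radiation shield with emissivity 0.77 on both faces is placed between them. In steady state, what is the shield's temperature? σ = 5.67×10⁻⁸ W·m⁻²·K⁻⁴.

In steady state the net flux on the hot side equals that on the cold side.
σ(T₁⁴−T_s⁴)/D₁ = σ(T_s⁴−T₂⁴)/D₂, with D₁ = 1/ε₁+1/ε_s−1 = 3.156, D₂ = 1/ε_s+1/ε₂−1 = 2.680.
Solve for T_s⁴: T_s⁴ = (D₂·T₁⁴ + D₁·T₂⁴)/(D₁+D₂) = 4.253×10⁹ K⁴.

T_s ≈ 255 K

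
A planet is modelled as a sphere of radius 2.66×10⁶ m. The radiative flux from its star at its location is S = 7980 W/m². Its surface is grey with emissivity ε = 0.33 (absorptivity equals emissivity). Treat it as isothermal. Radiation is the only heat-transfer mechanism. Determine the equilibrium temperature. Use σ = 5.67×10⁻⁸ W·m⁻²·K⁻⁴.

T ≈ 433 K

At equilibrium, absorbed power = emitted power.
Absorbing cross-section = πr² = 2.223×10¹³ m²; emitting surface = 4πr² = 8.891×10¹³ m² (ratio 4).
εS·A_cross = εσ·A_surf·T⁴  ⇒  T⁴ = S/(4σ)   (ε cancels).
T⁴ = 7980/(4·5.67×10⁻⁸) = 3.519×10¹⁰ K⁴.
T = (3.519×10¹⁰)^(1/4).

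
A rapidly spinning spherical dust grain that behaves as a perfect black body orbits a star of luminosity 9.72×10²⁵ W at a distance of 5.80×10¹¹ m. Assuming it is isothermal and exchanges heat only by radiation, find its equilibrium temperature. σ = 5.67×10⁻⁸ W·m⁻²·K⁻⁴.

First find the stellar flux at distance d: S = L/(4πd²) = 9.72×10²⁵/(4π·(5.80×10¹¹)²) = 22.99 W/m².
For an isothermal sphere, absorbed (1−a)S·πr² = emitted σ·4πr²·T⁴, so T⁴ = (1−a)S/(4σ).
T⁴ = 1.00·22.99/(4·5.67×10⁻⁸) = 1.014×10⁸ K⁴.

T ≈ 100 K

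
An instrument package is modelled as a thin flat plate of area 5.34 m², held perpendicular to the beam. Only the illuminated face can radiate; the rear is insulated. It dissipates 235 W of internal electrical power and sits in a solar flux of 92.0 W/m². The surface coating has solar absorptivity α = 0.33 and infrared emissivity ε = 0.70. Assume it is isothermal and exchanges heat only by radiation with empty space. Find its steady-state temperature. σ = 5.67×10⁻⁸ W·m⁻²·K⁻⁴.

At steady state, absorbed solar power + internal power = radiated power.
Absorbed: α·S·A_cross = 0.33·92.0·5.340 = 162.1 W (cross-section A).
Total input = 162.1 + 235 = 397.1 W.
Radiated: εσ·A_surf·T⁴ with A_surf = A = 5.340 m².
T⁴ = 397.1/(0.70·5.67×10⁻⁸·5.340) = 1.874×10⁹ K⁴.

T ≈ 208 K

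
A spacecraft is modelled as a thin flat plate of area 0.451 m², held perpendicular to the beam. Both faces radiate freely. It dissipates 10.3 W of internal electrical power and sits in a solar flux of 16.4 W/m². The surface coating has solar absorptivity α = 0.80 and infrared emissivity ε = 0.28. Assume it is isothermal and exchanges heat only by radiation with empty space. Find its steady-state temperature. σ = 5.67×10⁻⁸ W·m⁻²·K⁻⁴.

T ≈ 183 K

At steady state, absorbed solar power + internal power = radiated power.
Absorbed: α·S·A_cross = 0.80·16.4·0.4510 = 5.917 W (cross-section A).
Total input = 5.917 + 10.3 = 16.22 W.
Radiated: εσ·A_surf·T⁴ with A_surf = 2A = 0.9020 m².
T⁴ = 16.22/(0.28·5.67×10⁻⁸·0.9020) = 1.132×10⁹ K⁴.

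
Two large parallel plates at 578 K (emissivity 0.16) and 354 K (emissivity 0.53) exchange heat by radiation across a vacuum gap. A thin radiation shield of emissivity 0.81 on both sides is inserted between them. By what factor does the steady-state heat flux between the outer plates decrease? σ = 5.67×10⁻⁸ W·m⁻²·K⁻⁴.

factor ≈ 1.21

Without shield: q₀ = σΔ(T⁴)/(1/ε₁+1/ε₂−1) with denominator 7.137.
With shield the two gaps are in series; the resistances add: (1/ε₁+1/ε_s−1)+(1/ε_s+1/ε₂−1) = 6.485+2.121 = 8.606.
Heat-flux ratio q₀/q = 8.606/7.137.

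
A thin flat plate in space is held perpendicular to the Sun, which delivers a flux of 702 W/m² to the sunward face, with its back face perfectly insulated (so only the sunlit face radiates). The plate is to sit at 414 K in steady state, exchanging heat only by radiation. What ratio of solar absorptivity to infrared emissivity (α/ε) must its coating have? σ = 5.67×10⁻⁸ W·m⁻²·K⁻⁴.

Balance: αS·A = εσ·1A·T⁴ ⇒ α/ε = σT⁴/S.
α/ε = 5.67×10⁻⁸·(414)⁴/702 = 5.67×10⁻⁸·2.938×10¹⁰/702.

α/ε ≈ 2.37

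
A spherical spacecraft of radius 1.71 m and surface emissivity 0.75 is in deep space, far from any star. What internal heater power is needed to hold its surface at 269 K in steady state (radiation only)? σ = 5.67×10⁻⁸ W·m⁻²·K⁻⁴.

P = εσ·4πr²·T⁴.
4πr² = 36.75 m²; T⁴ = 5.236×10⁹ K⁴.
P = 0.75·5.67×10⁻⁸·36.75·5.236×10⁹.

P ≈ 8180 W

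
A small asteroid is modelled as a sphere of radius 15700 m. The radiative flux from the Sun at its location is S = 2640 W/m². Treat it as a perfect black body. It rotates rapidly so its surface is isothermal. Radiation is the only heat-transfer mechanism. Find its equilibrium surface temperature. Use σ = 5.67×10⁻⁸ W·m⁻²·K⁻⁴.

T ≈ 328 K

At equilibrium, absorbed power = emitted power.
Absorbing cross-section = πr² = 7.744×10⁸ m²; emitting surface = 4πr² = 3.097×10⁹ m² (ratio 4).
S·A_cross = εσ·A_surf·T⁴  ⇒  T⁴ = S/(4σ).
T⁴ = 1.00·2640/(4·5.67×10⁻⁸) = 1.164×10¹⁰ K⁴.
T = (1.164×10¹⁰)^(1/4).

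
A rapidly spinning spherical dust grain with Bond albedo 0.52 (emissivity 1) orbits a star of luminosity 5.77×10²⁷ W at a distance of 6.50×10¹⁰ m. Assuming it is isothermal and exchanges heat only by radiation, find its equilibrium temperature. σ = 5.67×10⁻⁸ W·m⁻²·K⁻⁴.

First find the stellar flux at distance d: S = L/(4πd²) = 5.77×10²⁷/(4π·(6.50×10¹⁰)²) = 1.087×10⁵ W/m².
For an isothermal sphere, absorbed (1−a)S·πr² = emitted σ·4πr²·T⁴, so T⁴ = (1−a)S/(4σ).
T⁴ = 0.480·1.087×10⁵/(4·5.67×10⁻⁸) = 2.300×10¹¹ K⁴.

T ≈ 693 K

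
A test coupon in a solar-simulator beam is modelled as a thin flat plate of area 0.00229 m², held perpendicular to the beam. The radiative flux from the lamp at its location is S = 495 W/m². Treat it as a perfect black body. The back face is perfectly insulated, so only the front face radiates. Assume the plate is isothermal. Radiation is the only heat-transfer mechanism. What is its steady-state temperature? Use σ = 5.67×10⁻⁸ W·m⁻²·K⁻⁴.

T ≈ 306 K

At equilibrium, absorbed power = emitted power.
Absorbing cross-section = A = 0.002290 m²; emitting surface = A = 0.002290 m² (ratio 1).
S·A_cross = εσ·A_surf·T⁴  ⇒  T⁴ = S/(1σ).
T⁴ = 1.00·495/(1·5.67×10⁻⁸) = 8.730×10⁹ K⁴.
T = (8.730×10⁹)^(1/4).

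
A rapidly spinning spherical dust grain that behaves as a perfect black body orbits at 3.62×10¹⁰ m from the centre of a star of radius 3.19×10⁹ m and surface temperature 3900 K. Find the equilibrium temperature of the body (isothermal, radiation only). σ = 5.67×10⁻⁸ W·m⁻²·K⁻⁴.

T ≈ 819 K

The star's surface emits σT_*⁴; at distance d the flux is S = σT_*⁴(R_*/d)².
S = 5.67×10⁻⁸·(3900)⁴·(3.19×10⁹/3.62×10¹⁰)² = 1.019×10⁵ W/m².
For an isothermal sphere T⁴ = (1−a)S/(4σ) = 4.491×10¹¹ K⁴.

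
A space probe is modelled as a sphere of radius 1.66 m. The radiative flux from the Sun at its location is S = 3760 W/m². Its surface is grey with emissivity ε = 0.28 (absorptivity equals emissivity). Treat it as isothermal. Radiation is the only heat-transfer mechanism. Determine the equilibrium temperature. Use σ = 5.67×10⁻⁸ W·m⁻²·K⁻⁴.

T ≈ 359 K

At equilibrium, absorbed power = emitted power.
Absorbing cross-section = πr² = 8.657 m²; emitting surface = 4πr² = 34.63 m² (ratio 4).
εS·A_cross = εσ·A_surf·T⁴  ⇒  T⁴ = S/(4σ)   (ε cancels).
T⁴ = 3760/(4·5.67×10⁻⁸) = 1.658×10¹⁰ K⁴.
T = (1.658×10¹⁰)^(1/4).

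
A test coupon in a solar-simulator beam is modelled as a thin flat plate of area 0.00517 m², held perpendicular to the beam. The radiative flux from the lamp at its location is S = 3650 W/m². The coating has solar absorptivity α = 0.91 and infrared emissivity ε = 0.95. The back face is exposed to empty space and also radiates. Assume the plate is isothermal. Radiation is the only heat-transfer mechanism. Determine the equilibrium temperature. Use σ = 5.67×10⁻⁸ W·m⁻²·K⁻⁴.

T ≈ 419 K

At equilibrium, absorbed power = emitted power.
Absorbing cross-section = A = 0.005170 m²; emitting surface = 2A = 0.01034 m² (ratio 2).
αS·A_cross = εσ·A_surf·T⁴  ⇒  T⁴ = αS/(ε·2σ).
T⁴ = 0.910·3650/(0.95·2·5.67×10⁻⁸) = 3.083×10¹⁰ K⁴.
T = (3.083×10¹⁰)^(1/4).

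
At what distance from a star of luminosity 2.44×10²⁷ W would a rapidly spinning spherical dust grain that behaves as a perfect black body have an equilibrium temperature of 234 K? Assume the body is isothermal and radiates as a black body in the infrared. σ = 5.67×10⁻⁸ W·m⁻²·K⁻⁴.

d ≈ 5.34×10¹¹ m

For an isothermal black-emitting sphere, (1−a)S·πr² = σ·4πr²·T⁴ ⇒ S = 4σT⁴/(1−a).
S = 4·5.67×10⁻⁸·(234)⁴/1.00 = 680.0 W/m².
Flux falls as S = L/(4πd²), so d = √(L/(4πS)) = √(2.44×10²⁷/(4π·680.0)).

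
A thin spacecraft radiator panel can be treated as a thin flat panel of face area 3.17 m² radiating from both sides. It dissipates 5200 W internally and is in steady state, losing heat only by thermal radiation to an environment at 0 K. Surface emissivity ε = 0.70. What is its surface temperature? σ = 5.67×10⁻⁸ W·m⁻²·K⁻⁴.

Steady state: internal power = radiated power, P = εσA T⁴.
Radiating area A = 2·3.17 = 6.340 m².
T⁴ = P/(εσA) = 5200/(0.70·5.67×10⁻⁸·6.340) = 2.066×10¹⁰ K⁴.
T = (2.066×10¹⁰)^(1/4).

T ≈ 379 K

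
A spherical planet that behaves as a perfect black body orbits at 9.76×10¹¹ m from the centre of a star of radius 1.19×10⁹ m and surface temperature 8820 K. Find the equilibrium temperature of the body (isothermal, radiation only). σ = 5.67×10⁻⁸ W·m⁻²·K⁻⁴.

T ≈ 218 K

The star's surface emits σT_*⁴; at distance d the flux is S = σT_*⁴(R_*/d)².
S = 5.67×10⁻⁸·(8820)⁴·(1.19×10⁹/9.76×10¹¹)² = 510.1 W/m².
For an isothermal sphere T⁴ = (1−a)S/(4σ) = 2.249×10⁹ K⁴.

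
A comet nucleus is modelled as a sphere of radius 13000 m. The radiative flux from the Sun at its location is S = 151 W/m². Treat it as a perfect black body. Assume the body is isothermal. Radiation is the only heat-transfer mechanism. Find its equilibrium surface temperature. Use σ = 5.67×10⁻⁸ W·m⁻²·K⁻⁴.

At equilibrium, absorbed power = emitted power.
Absorbing cross-section = πr² = 5.309×10⁸ m²; emitting surface = 4πr² = 2.124×10⁹ m² (ratio 4).
S·A_cross = εσ·A_surf·T⁴  ⇒  T⁴ = S/(4σ).
T⁴ = 1.00·151/(4·5.67×10⁻⁸) = 6.658×10⁸ K⁴.
T = (6.658×10⁸)^(1/4).

T ≈ 161 K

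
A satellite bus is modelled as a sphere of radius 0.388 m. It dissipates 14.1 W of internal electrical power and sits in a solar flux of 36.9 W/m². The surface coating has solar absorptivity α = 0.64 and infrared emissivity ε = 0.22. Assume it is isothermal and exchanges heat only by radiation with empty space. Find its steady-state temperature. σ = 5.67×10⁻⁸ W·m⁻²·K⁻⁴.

At steady state, absorbed solar power + internal power = radiated power.
Absorbed: α·S·A_cross = 0.64·36.9·0.4729 = 11.17 W (cross-section πr²).
Total input = 11.17 + 14.1 = 25.27 W.
Radiated: εσ·A_surf·T⁴ with A_surf = 4πr² = 1.892 m².
T⁴ = 25.27/(0.22·5.67×10⁻⁸·1.892) = 1.071×10⁹ K⁴.

T ≈ 181 K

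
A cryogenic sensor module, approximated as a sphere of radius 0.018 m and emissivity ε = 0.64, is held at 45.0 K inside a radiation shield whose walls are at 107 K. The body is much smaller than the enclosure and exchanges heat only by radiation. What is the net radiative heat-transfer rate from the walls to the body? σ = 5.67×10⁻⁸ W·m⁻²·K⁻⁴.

For a small grey body in a large enclosure: P_net = εσA(T_body⁴ − T_wall⁴).
A = 4πr² = 0.004072 m²; T_body⁴ − T_wall⁴ = 4.101×10⁶ − 1.311×10⁸ = -1.270×10⁸ K⁴.
|P_net| = 0.64·5.67×10⁻⁸·0.004072·1.270×10⁸.

P_net ≈ 0.0188 W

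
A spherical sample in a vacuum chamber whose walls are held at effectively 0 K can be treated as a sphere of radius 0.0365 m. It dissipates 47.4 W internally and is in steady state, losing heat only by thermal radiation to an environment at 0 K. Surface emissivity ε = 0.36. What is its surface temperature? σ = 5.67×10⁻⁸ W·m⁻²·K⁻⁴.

T ≈ 610 K

Steady state: internal power = radiated power, P = εσA T⁴.
Radiating area A = 4πr² = 0.01674 m².
T⁴ = P/(εσA) = 47.4/(0.36·5.67×10⁻⁸·0.01674) = 1.387×10¹¹ K⁴.
T = (1.387×10¹¹)^(1/4).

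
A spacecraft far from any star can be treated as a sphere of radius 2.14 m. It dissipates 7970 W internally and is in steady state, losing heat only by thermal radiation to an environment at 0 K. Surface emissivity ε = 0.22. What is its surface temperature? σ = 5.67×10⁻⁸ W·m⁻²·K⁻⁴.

Steady state: internal power = radiated power, P = εσA T⁴.
Radiating area A = 4πr² = 57.55 m².
T⁴ = P/(εσA) = 7970/(0.22·5.67×10⁻⁸·57.55) = 1.110×10¹⁰ K⁴.
T = (1.110×10¹⁰)^(1/4).

T ≈ 325 K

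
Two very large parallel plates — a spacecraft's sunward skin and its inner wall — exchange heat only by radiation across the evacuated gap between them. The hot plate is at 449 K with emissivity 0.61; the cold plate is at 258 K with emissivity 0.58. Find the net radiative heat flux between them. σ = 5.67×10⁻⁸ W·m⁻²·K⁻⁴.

For two infinite grey parallel plates, q = σ(T₁⁴ − T₂⁴)/(1/ε₁ + 1/ε₂ − 1).
T₁⁴ − T₂⁴ = 4.064×10¹⁰ − 4.431×10⁹ = 3.621×10¹⁰ K⁴.
1/ε₁ + 1/ε₂ − 1 = 1.639 + 1.724 − 1 = 2.363.
q = 5.67×10⁻⁸ × 3.621×10¹⁰ / 2.363.

q ≈ 869 W/m²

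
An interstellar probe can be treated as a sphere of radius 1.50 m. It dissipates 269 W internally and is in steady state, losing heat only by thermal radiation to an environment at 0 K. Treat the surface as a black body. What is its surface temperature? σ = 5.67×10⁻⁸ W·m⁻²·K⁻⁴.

Steady state: internal power = radiated power, P = εσA T⁴.
Radiating area A = 4πr² = 28.27 m².
T⁴ = P/(εσA) = 269/(1.0·5.67×10⁻⁸·28.27) = 1.678×10⁸ K⁴.
T = (1.678×10⁸)^(1/4).

T ≈ 114 K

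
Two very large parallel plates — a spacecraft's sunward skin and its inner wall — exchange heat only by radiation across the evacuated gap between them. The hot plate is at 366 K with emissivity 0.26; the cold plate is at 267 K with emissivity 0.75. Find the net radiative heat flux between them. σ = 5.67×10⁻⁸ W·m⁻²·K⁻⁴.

For two infinite grey parallel plates, q = σ(T₁⁴ − T₂⁴)/(1/ε₁ + 1/ε₂ − 1).
T₁⁴ − T₂⁴ = 1.794×10¹⁰ − 5.082×10⁹ = 1.286×10¹⁰ K⁴.
1/ε₁ + 1/ε₂ − 1 = 3.846 + 1.333 − 1 = 4.179.
q = 5.67×10⁻⁸ × 1.286×10¹⁰ / 4.179.

q ≈ 174 W/m²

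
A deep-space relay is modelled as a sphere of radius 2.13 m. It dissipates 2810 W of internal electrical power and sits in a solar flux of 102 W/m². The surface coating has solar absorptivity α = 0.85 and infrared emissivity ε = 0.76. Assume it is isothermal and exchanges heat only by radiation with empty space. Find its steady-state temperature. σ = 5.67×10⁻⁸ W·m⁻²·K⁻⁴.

T ≈ 201 K

At steady state, absorbed solar power + internal power = radiated power.
Absorbed: α·S·A_cross = 0.85·102·14.25 = 1236 W (cross-section πr²).
Total input = 1236 + 2810 = 4046 W.
Radiated: εσ·A_surf·T⁴ with A_surf = 4πr² = 57.01 m².
T⁴ = 4046/(0.76·5.67×10⁻⁸·57.01) = 1.647×10⁹ K⁴.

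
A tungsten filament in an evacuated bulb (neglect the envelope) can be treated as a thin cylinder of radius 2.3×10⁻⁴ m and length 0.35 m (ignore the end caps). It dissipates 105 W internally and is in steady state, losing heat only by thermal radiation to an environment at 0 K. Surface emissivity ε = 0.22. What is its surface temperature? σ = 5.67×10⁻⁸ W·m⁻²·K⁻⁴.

T ≈ 2020 K

Steady state: internal power = radiated power, P = εσA T⁴.
Radiating area A = 2πrL = 5.058×10⁻⁴ m².
T⁴ = P/(εσA) = 105/(0.22·5.67×10⁻⁸·5.058×10⁻⁴) = 1.664×10¹³ K⁴.
T = (1.664×10¹³)^(1/4).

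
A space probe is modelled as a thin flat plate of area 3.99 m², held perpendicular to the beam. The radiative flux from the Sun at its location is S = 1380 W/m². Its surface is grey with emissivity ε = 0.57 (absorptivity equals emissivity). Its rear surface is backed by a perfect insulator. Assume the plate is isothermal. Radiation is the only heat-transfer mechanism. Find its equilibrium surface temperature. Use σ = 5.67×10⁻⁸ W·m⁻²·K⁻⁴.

T ≈ 395 K

At equilibrium, absorbed power = emitted power.
Absorbing cross-section = A = 3.990 m²; emitting surface = A = 3.990 m² (ratio 1).
εS·A_cross = εσ·A_surf·T⁴  ⇒  T⁴ = S/(1σ)   (ε cancels).
T⁴ = 1380/(1·5.67×10⁻⁸) = 2.434×10¹⁰ K⁴.
T = (2.434×10¹⁰)^(1/4).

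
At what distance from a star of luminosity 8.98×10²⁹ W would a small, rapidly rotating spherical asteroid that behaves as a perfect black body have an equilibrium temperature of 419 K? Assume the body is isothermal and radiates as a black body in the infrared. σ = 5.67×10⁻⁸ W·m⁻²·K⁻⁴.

d ≈ 3.20×10¹² m

For an isothermal black-emitting sphere, (1−a)S·πr² = σ·4πr²·T⁴ ⇒ S = 4σT⁴/(1−a).
S = 4·5.67×10⁻⁸·(419)⁴/1.00 = 6990 W/m².
Flux falls as S = L/(4πd²), so d = √(L/(4πS)) = √(8.98×10²⁹/(4π·6990)).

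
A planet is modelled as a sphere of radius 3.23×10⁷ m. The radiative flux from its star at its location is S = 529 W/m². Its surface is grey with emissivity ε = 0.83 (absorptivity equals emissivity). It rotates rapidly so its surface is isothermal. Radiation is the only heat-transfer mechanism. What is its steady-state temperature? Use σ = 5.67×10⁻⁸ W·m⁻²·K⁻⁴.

T ≈ 220 K

At equilibrium, absorbed power = emitted power.
Absorbing cross-section = πr² = 3.278×10¹⁵ m²; emitting surface = 4πr² = 1.311×10¹⁶ m² (ratio 4).
εS·A_cross = εσ·A_surf·T⁴  ⇒  T⁴ = S/(4σ)   (ε cancels).
T⁴ = 529/(4·5.67×10⁻⁸) = 2.332×10⁹ K⁴.
T = (2.332×10⁹)^(1/4).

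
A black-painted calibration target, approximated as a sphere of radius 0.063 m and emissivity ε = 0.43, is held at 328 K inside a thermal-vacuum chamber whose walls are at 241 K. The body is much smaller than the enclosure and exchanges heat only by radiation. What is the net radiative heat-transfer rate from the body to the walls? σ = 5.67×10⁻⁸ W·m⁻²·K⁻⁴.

For a small grey body in a large enclosure: P_net = εσA(T_body⁴ − T_wall⁴).
A = 4πr² = 0.04988 m²; T_body⁴ − T_wall⁴ = 1.157×10¹⁰ − 3.373×10⁹ = 8.201×10⁹ K⁴.
|P_net| = 0.43·5.67×10⁻⁸·0.04988·8.201×10⁹.

P_net ≈ 9.97 W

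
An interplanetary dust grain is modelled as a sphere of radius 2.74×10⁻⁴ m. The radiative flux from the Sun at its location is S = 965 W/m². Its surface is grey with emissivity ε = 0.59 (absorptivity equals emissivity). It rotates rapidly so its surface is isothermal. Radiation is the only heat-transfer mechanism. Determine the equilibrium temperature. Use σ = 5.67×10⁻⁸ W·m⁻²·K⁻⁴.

T ≈ 255 K

At equilibrium, absorbed power = emitted power.
Absorbing cross-section = πr² = 2.359×10⁻⁷ m²; emitting surface = 4πr² = 9.434×10⁻⁷ m² (ratio 4).
εS·A_cross = εσ·A_surf·T⁴  ⇒  T⁴ = S/(4σ)   (ε cancels).
T⁴ = 965/(4·5.67×10⁻⁸) = 4.255×10⁹ K⁴.
T = (4.255×10⁹)^(1/4).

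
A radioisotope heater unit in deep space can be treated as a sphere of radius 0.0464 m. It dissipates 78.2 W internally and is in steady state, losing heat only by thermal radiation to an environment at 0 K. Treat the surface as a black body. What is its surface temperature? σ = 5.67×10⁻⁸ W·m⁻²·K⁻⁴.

Steady state: internal power = radiated power, P = εσA T⁴.
Radiating area A = 4πr² = 0.02705 m².
T⁴ = P/(εσA) = 78.2/(1.0·5.67×10⁻⁸·0.02705) = 5.098×10¹⁰ K⁴.
T = (5.098×10¹⁰)^(1/4).

T ≈ 475 K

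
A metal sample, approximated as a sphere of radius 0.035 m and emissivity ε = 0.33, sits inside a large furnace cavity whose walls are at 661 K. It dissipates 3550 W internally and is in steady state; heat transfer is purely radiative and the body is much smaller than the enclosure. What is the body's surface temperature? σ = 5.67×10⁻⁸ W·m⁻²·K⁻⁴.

T ≈ 1880 K

For a small grey body in a large enclosure, net radiated power = εσA(T⁴ − T_w⁴).
Steady state: P = εσA(T⁴ − T_w⁴) with A = 4πr² = 0.01539 m².
T⁴ = P/(εσA) + T_w⁴ = 3550/(0.33·5.67×10⁻⁸·0.01539) + (661)⁴
    = 1.232×10¹³ + 1.909×10¹¹ = 1.252×10¹³ K⁴.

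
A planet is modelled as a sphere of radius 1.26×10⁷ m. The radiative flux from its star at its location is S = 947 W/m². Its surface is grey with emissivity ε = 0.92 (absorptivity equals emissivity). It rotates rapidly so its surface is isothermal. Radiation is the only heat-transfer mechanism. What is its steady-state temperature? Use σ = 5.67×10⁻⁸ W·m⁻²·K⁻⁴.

At equilibrium, absorbed power = emitted power.
Absorbing cross-section = πr² = 4.988×10¹⁴ m²; emitting surface = 4πr² = 1.995×10¹⁵ m² (ratio 4).
εS·A_cross = εσ·A_surf·T⁴  ⇒  T⁴ = S/(4σ)   (ε cancels).
T⁴ = 947/(4·5.67×10⁻⁸) = 4.175×10⁹ K⁴.
T = (4.175×10⁹)^(1/4).

T ≈ 254 K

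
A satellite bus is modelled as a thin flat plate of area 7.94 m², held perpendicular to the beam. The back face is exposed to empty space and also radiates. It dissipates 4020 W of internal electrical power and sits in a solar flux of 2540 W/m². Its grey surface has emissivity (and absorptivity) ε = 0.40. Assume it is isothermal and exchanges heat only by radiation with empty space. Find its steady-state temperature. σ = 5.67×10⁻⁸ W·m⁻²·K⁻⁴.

At steady state, absorbed solar power + internal power = radiated power.
Absorbed: α·S·A_cross = 0.40·2540·7.940 = 8067 W (cross-section A).
Total input = 8067 + 4020 = 12090 W.
Radiated: εσ·A_surf·T⁴ with A_surf = 2A = 15.88 m².
T⁴ = 12090/(0.40·5.67×10⁻⁸·15.88) = 3.356×10¹⁰ K⁴.

T ≈ 428 K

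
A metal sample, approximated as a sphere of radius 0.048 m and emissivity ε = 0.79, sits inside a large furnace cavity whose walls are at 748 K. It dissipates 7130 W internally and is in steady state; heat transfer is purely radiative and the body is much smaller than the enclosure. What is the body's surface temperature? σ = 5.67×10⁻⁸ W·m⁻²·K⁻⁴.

T ≈ 1550 K

For a small grey body in a large enclosure, net radiated power = εσA(T⁴ − T_w⁴).
Steady state: P = εσA(T⁴ − T_w⁴) with A = 4πr² = 0.02895 m².
T⁴ = P/(εσA) + T_w⁴ = 7130/(0.79·5.67×10⁻⁸·0.02895) + (748)⁴
    = 5.498×10¹² + 3.130×10¹¹ = 5.811×10¹² K⁴.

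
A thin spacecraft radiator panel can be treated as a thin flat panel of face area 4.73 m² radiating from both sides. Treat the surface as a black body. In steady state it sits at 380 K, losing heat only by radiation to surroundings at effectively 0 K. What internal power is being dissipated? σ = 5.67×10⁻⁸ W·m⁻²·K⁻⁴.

Steady state: P = εσA T⁴.
A = 2·4.73 = 9.460 m²; T⁴ = (380)⁴ = 2.085×10¹⁰ K⁴.
P = 1.0 × 5.67×10⁻⁸ × 9.460 × 2.085×10¹⁰.

P ≈ 11200 W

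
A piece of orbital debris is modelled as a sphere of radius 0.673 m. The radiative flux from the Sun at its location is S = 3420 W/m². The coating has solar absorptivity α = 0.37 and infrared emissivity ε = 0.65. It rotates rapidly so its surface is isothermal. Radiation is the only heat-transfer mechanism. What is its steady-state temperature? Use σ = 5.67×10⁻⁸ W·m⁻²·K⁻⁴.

T ≈ 304 K

At equilibrium, absorbed power = emitted power.
Absorbing cross-section = πr² = 1.423 m²; emitting surface = 4πr² = 5.692 m² (ratio 4).
αS·A_cross = εσ·A_surf·T⁴  ⇒  T⁴ = αS/(ε·4σ).
T⁴ = 0.370·3420/(0.65·4·5.67×10⁻⁸) = 8.584×10⁹ K⁴.
T = (8.584×10⁹)^(1/4).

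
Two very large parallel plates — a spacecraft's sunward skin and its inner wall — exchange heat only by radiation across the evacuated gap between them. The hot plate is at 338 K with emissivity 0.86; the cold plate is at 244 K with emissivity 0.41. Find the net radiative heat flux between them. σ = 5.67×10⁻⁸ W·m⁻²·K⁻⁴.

q ≈ 207 W/m²

For two infinite grey parallel plates, q = σ(T₁⁴ − T₂⁴)/(1/ε₁ + 1/ε₂ − 1).
T₁⁴ − T₂⁴ = 1.305×10¹⁰ − 3.545×10⁹ = 9.507×10⁹ K⁴.
1/ε₁ + 1/ε₂ − 1 = 1.163 + 2.439 − 1 = 2.602.
q = 5.67×10⁻⁸ × 9.507×10⁹ / 2.602.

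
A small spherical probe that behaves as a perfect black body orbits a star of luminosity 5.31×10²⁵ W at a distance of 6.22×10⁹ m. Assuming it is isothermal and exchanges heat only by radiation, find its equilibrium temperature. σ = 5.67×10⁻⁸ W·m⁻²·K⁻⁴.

T ≈ 833 K

First find the stellar flux at distance d: S = L/(4πd²) = 5.31×10²⁵/(4π·(6.22×10⁹)²) = 1.092×10⁵ W/m².
For an isothermal sphere, absorbed (1−a)S·πr² = emitted σ·4πr²·T⁴, so T⁴ = (1−a)S/(4σ).
T⁴ = 1.00·1.092×10⁵/(4·5.67×10⁻⁸) = 4.816×10¹¹ K⁴.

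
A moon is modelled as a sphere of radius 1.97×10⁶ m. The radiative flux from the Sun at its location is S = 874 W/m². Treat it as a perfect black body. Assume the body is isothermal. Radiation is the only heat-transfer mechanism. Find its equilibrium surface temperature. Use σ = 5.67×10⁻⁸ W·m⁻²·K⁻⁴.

T ≈ 249 K

At equilibrium, absorbed power = emitted power.
Absorbing cross-section = πr² = 1.219×10¹³ m²; emitting surface = 4πr² = 4.877×10¹³ m² (ratio 4).
S·A_cross = εσ·A_surf·T⁴  ⇒  T⁴ = S/(4σ).
T⁴ = 1.00·874/(4·5.67×10⁻⁸) = 3.854×10⁹ K⁴.
T = (3.854×10⁹)^(1/4).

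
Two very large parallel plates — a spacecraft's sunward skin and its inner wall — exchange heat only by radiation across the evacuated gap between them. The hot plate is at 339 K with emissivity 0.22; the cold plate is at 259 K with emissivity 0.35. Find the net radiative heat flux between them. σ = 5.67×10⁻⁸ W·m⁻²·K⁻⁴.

For two infinite grey parallel plates, q = σ(T₁⁴ − T₂⁴)/(1/ε₁ + 1/ε₂ − 1).
T₁⁴ − T₂⁴ = 1.321×10¹⁰ − 4.500×10⁹ = 8.707×10⁹ K⁴.
1/ε₁ + 1/ε₂ − 1 = 4.545 + 2.857 − 1 = 6.403.
q = 5.67×10⁻⁸ × 8.707×10⁹ / 6.403.

q ≈ 77.1 W/m²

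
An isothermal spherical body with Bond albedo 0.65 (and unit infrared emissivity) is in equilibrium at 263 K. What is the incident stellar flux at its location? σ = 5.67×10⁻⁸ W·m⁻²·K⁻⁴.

S ≈ 3100 W/m²

(1−a)S·πr² = σ·4πr²·T⁴ ⇒ S = 4σT⁴/(1−a).
S = 4·5.67×10⁻⁸·4.784×10⁹/0.350.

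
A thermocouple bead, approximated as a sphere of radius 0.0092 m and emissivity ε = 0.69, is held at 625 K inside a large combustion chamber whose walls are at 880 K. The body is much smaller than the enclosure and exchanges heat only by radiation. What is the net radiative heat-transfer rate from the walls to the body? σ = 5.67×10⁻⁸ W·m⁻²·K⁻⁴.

P_net ≈ 18.6 W

For a small grey body in a large enclosure: P_net = εσA(T_body⁴ − T_wall⁴).
A = 4πr² = 0.001064 m²; T_body⁴ − T_wall⁴ = 1.526×10¹¹ − 5.997×10¹¹ = -4.471×10¹¹ K⁴.
|P_net| = 0.69·5.67×10⁻⁸·0.001064·4.471×10¹¹.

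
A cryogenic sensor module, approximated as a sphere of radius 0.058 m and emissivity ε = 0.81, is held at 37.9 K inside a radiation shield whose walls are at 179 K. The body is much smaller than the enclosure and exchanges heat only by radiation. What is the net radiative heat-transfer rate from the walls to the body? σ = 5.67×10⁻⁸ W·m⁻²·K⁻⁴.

P_net ≈ 1.99 W

For a small grey body in a large enclosure: P_net = εσA(T_body⁴ − T_wall⁴).
A = 4πr² = 0.04227 m²; T_body⁴ − T_wall⁴ = 2.063×10⁶ − 1.027×10⁹ = -1.025×10⁹ K⁴.
|P_net| = 0.81·5.67×10⁻⁸·0.04227·1.025×10⁹.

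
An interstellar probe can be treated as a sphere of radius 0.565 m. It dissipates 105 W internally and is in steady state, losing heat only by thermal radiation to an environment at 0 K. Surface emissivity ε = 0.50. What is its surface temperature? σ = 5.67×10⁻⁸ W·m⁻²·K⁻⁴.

T ≈ 174 K

Steady state: internal power = radiated power, P = εσA T⁴.
Radiating area A = 4πr² = 4.011 m².
T⁴ = P/(εσA) = 105/(0.50·5.67×10⁻⁸·4.011) = 9.233×10⁸ K⁴.
T = (9.233×10⁸)^(1/4).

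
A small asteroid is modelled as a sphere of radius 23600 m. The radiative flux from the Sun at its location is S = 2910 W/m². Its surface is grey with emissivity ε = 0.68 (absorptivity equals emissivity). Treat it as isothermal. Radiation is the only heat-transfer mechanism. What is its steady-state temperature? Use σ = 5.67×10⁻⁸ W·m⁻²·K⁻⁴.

At equilibrium, absorbed power = emitted power.
Absorbing cross-section = πr² = 1.750×10⁹ m²; emitting surface = 4πr² = 6.999×10⁹ m² (ratio 4).
εS·A_cross = εσ·A_surf·T⁴  ⇒  T⁴ = S/(4σ)   (ε cancels).
T⁴ = 2910/(4·5.67×10⁻⁸) = 1.283×10¹⁰ K⁴.
T = (1.283×10¹⁰)^(1/4).

T ≈ 337 K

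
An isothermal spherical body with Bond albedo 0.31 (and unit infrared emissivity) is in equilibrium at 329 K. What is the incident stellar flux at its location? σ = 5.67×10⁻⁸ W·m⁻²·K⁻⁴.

(1−a)S·πr² = σ·4πr²·T⁴ ⇒ S = 4σT⁴/(1−a).
S = 4·5.67×10⁻⁸·1.172×10¹⁰/0.690.

S ≈ 3850 W/m²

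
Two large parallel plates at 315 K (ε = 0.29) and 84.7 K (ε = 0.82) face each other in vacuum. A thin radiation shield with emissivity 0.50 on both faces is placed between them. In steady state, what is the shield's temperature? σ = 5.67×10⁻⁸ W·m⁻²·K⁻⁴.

In steady state the net flux on the hot side equals that on the cold side.
σ(T₁⁴−T_s⁴)/D₁ = σ(T_s⁴−T₂⁴)/D₂, with D₁ = 1/ε₁+1/ε_s−1 = 4.448, D₂ = 1/ε_s+1/ε₂−1 = 2.220.
Solve for T_s⁴: T_s⁴ = (D₂·T₁⁴ + D₁·T₂⁴)/(D₁+D₂) = 3.312×10⁹ K⁴.

T_s ≈ 240 K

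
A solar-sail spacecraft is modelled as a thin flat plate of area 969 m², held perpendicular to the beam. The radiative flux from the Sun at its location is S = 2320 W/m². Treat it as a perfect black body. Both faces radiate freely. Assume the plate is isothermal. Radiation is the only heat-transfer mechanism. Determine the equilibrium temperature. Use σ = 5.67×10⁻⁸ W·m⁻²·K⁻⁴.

T ≈ 378 K

At equilibrium, absorbed power = emitted power.
Absorbing cross-section = A = 969.0 m²; emitting surface = 2A = 1938 m² (ratio 2).
S·A_cross = εσ·A_surf·T⁴  ⇒  T⁴ = S/(2σ).
T⁴ = 1.00·2320/(2·5.67×10⁻⁸) = 2.046×10¹⁰ K⁴.
T = (2.046×10¹⁰)^(1/4).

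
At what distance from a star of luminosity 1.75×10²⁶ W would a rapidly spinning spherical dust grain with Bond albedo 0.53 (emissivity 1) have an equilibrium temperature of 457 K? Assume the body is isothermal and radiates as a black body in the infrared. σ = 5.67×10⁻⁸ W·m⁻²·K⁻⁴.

For an isothermal black-emitting sphere, (1−a)S·πr² = σ·4πr²·T⁴ ⇒ S = 4σT⁴/(1−a).
S = 4·5.67×10⁻⁸·(457)⁴/0.470 = 21050 W/m².
Flux falls as S = L/(4πd²), so d = √(L/(4πS)) = √(1.75×10²⁶/(4π·21050)).

d ≈ 2.57×10¹⁰ m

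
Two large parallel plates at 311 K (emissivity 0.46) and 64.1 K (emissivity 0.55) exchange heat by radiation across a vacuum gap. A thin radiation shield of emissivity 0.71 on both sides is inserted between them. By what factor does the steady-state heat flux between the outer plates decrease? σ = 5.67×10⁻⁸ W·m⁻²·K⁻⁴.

Without shield: q₀ = σΔ(T⁴)/(1/ε₁+1/ε₂−1) with denominator 2.992.
With shield the two gaps are in series; the resistances add: (1/ε₁+1/ε_s−1)+(1/ε_s+1/ε₂−1) = 2.582+2.227 = 4.809.
Heat-flux ratio q₀/q = 4.809/2.992.

factor ≈ 1.61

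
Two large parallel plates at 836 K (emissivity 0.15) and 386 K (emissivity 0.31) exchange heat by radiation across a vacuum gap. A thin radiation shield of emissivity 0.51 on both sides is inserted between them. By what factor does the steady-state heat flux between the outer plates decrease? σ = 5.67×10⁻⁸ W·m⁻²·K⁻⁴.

Without shield: q₀ = σΔ(T⁴)/(1/ε₁+1/ε₂−1) with denominator 8.892.
With shield the two gaps are in series; the resistances add: (1/ε₁+1/ε_s−1)+(1/ε_s+1/ε₂−1) = 7.627+4.187 = 11.81.
Heat-flux ratio q₀/q = 11.81/8.892.

factor ≈ 1.33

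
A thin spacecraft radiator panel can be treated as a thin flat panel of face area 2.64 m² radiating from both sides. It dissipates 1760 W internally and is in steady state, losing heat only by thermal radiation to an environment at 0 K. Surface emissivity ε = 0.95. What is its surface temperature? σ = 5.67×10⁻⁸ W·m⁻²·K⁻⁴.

Steady state: internal power = radiated power, P = εσA T⁴.
Radiating area A = 2·2.64 = 5.280 m².
T⁴ = P/(εσA) = 1760/(0.95·5.67×10⁻⁸·5.280) = 6.188×10⁹ K⁴.
T = (6.188×10⁹)^(1/4).

T ≈ 280 K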